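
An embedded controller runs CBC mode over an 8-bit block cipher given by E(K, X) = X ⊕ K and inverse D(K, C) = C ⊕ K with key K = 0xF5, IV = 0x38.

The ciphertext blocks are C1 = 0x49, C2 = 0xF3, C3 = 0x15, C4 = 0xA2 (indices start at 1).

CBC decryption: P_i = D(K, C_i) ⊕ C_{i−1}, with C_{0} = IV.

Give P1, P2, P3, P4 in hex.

P1: D(K, 0x49) = 0xBC; 0xBC ⊕ 0x38 = 0x84.
P2: D(K, 0xF3) = 0x06; 0x06 ⊕ 0x49 = 0x4F.
P3: D(K, 0x15) = 0xE0; 0xE0 ⊕ 0xF3 = 0x13.
P4: D(K, 0xA2) = 0x57; 0x57 ⊕ 0x15 = 0x42.

P1 = 0x84, P2 = 0x4F, P3 = 0x13, P4 = 0x42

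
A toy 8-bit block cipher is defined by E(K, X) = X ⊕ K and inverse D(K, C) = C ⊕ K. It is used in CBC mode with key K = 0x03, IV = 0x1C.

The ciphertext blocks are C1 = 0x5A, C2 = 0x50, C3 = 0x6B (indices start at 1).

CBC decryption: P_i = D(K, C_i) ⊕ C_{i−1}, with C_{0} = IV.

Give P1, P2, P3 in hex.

P1: D(K, 0x5A) = 0x59; 0x59 ⊕ 0x1C = 0x45.
P2: D(K, 0x50) = 0x53; 0x53 ⊕ 0x5A = 0x09.
P3: D(K, 0x6B) = 0x68; 0x68 ⊕ 0x50 = 0x38.

P1 = 0x45, P2 = 0x09, P3 = 0x38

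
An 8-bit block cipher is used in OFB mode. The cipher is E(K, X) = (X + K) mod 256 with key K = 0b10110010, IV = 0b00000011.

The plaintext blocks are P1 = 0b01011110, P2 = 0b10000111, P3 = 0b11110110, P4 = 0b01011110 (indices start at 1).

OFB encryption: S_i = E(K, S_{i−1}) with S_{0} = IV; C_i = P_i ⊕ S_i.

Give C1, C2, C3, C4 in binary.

C1 = 0b11101011, C2 = 0b11100000, C3 = 0b11101111, C4 = 0b10010101

C1: S = E(K, 0b00000011) = 0b10110101; 0b01011110 ⊕ 0b10110101 = 0b11101011.
C2: S = E(K, 0b10110101) = 0b01100111; 0b10000111 ⊕ 0b01100111 = 0b11100000.
C3: S = E(K, 0b01100111) = 0b00011001; 0b11110110 ⊕ 0b00011001 = 0b11101111.
C4: S = E(K, 0b00011001) = 0b11001011; 0b01011110 ⊕ 0b11001011 = 0b10010101.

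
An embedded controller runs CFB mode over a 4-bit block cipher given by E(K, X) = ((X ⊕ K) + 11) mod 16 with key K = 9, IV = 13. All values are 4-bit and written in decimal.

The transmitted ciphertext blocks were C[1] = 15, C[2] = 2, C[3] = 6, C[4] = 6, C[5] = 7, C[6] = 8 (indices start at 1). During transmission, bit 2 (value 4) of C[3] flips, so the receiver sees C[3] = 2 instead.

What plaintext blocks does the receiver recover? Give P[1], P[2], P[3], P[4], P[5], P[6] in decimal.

CFB decryption: P_i = C_i ⊕ E(K, C_{i−1}), with C_{0} = IV.
Only C[3] changed, to 2. In CFB, a change in C_i flips the same bit in P_i and garbles P_{i+1}. Decrypting the received ciphertext:
P[1]: E(K, 13) = 15; 15 ⊕ 15 = 0.
P[2]: E(K, 15) = 1; 2 ⊕ 1 = 3.
P[3]: E(K, 2) = 6; 2 ⊕ 6 = 4.
P[4]: E(K, 2) = 6; 6 ⊕ 6 = 0.
P[5]: E(K, 6) = 10; 7 ⊕ 10 = 13.
P[6]: E(K, 7) = 9; 8 ⊕ 9 = 1.
Blocks that differ from the original plaintext: P[3], P[4].

P[1] = 0, P[2] = 3, P[3] = 4, P[4] = 0, P[5] = 13, P[6] = 1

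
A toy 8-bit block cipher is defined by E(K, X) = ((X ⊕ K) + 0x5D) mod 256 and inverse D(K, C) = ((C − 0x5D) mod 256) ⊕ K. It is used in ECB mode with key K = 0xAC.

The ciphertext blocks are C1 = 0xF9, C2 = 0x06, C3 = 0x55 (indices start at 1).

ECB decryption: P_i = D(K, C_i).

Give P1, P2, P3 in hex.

P1 = 0x30, P2 = 0x05, P3 = 0x54

P1: D(K, 0xF9) = 0x30.
P2: D(K, 0x06) = 0x05.
P3: D(K, 0x55) = 0x54.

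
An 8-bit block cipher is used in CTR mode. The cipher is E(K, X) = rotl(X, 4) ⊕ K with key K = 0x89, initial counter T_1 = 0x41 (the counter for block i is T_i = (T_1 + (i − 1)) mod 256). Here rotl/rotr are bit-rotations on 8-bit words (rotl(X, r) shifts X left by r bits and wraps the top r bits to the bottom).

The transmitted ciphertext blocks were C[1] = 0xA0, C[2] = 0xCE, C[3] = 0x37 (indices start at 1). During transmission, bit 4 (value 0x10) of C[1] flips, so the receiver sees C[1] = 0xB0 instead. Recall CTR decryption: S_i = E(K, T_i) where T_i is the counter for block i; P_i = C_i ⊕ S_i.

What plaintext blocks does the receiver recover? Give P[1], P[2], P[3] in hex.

P[1] = 0x2D, P[2] = 0x63, P[3] = 0x8A

Only C[1] changed, to 0xB0. In CTR, a change in C_i flips the same bit in P_i only; the keystream is unaffected. Decrypting the received ciphertext:
P[1]: T = 0x41, S = E(K, T) = 0x9D; 0xB0 ⊕ 0x9D = 0x2D.
P[2]: T = 0x42, S = E(K, T) = 0xAD; 0xCE ⊕ 0xAD = 0x63.
P[3]: T = 0x43, S = E(K, T) = 0xBD; 0x37 ⊕ 0xBD = 0x8A.
Blocks that differ from the original plaintext: P[1].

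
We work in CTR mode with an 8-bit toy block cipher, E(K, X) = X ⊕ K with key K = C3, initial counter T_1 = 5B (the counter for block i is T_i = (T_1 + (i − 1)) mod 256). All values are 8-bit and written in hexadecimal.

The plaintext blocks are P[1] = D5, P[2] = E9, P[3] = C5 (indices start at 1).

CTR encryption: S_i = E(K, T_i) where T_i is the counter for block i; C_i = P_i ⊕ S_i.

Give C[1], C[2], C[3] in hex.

C[1]: T = 5B, S = E(K, T) = 98; D5 ⊕ 98 = 4D.
C[2]: T = 5C, S = E(K, T) = 9F; E9 ⊕ 9F = 76.
C[3]: T = 5D, S = E(K, T) = 9E; C5 ⊕ 9E = 5B.

C[1] = 4D, C[2] = 76, C[3] = 5B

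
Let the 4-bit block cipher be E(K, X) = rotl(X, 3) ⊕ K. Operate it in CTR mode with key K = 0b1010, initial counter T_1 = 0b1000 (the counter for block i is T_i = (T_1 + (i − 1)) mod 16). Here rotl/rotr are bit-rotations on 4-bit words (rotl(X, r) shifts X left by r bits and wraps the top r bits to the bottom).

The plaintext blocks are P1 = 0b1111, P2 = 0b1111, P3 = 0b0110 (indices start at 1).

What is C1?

C1 = 0b0001

CTR encryption: S_i = E(K, T_i) where T_i is the counter for block i; C_i = P_i ⊕ S_i.
C1: T = 0b1000, S = E(K, T) = 0b1110; 0b1111 ⊕ 0b1110 = 0b0001.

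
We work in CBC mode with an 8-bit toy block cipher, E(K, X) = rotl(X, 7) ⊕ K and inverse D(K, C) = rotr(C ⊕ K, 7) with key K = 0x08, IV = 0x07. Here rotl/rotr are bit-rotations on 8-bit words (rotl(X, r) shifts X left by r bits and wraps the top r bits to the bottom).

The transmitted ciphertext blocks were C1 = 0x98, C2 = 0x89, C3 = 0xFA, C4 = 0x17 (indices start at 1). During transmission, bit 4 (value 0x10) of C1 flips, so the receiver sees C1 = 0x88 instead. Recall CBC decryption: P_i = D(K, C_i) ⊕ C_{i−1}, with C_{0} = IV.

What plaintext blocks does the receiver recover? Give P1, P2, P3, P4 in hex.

P1 = 0x06, P2 = 0x8B, P3 = 0x6C, P4 = 0xC4

Only C1 changed, to 0x88. In CBC, a change in C_i garbles P_i and flips the same bit in P_{i+1}. Decrypting the received ciphertext:
P1: D(K, 0x88) = 0x01; 0x01 ⊕ 0x07 = 0x06.
P2: D(K, 0x89) = 0x03; 0x03 ⊕ 0x88 = 0x8B.
P3: D(K, 0xFA) = 0xE5; 0xE5 ⊕ 0x89 = 0x6C.
P4: D(K, 0x17) = 0x3E; 0x3E ⊕ 0xFA = 0xC4.
Blocks that differ from the original plaintext: P1, P2.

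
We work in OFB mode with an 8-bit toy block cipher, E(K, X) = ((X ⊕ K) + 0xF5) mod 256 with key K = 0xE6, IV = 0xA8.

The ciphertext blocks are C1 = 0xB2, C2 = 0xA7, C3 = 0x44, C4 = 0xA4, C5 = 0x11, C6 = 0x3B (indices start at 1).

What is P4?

P4 = 0x28

OFB decryption: S_i = E(K, S_{i−1}) with S_{0} = IV; P_i = C_i ⊕ S_i.
P1: S = E(K, 0xA8) = 0x43; 0xB2 ⊕ 0x43 = 0xF1.
P2: S = E(K, 0x43) = 0x9A; 0xA7 ⊕ 0x9A = 0x3D.
P3: S = E(K, 0x9A) = 0x71; 0x44 ⊕ 0x71 = 0x35.
P4: S = E(K, 0x71) = 0x8C; 0xA4 ⊕ 0x8C = 0x28.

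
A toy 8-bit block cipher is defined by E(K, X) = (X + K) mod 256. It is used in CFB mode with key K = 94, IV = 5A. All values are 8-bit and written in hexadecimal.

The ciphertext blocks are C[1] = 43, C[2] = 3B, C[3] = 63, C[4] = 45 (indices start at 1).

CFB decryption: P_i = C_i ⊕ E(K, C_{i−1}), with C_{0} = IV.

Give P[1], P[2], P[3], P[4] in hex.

P[1]: E(K, 5A) = EE; 43 ⊕ EE = AD.
P[2]: E(K, 43) = D7; 3B ⊕ D7 = EC.
P[3]: E(K, 3B) = CF; 63 ⊕ CF = AC.
P[4]: E(K, 63) = F7; 45 ⊕ F7 = B2.

P[1] = AD, P[2] = EC, P[3] = AC, P[4] = B2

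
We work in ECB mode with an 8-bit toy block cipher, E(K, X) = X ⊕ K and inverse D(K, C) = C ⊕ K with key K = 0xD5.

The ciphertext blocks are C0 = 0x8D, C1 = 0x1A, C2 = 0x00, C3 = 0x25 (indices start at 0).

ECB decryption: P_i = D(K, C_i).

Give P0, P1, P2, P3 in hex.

P0 = 0x58, P1 = 0xCF, P2 = 0xD5, P3 = 0xF0

P0: D(K, 0x8D) = 0x58.
P1: D(K, 0x1A) = 0xCF.
P2: D(K, 0x00) = 0xD5.
P3: D(K, 0x25) = 0xF0.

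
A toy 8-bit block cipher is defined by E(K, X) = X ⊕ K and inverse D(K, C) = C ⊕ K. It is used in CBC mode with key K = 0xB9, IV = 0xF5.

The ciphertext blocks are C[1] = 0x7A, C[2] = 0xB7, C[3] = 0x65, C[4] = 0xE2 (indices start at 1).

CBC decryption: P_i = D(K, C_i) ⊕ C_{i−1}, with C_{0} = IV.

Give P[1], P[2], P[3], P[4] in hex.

P[1] = 0x36, P[2] = 0x74, P[3] = 0x6B, P[4] = 0x3E

P[1]: D(K, 0x7A) = 0xC3; 0xC3 ⊕ 0xF5 = 0x36.
P[2]: D(K, 0xB7) = 0x0E; 0x0E ⊕ 0x7A = 0x74.
P[3]: D(K, 0x65) = 0xDC; 0xDC ⊕ 0xB7 = 0x6B.
P[4]: D(K, 0xE2) = 0x5B; 0x5B ⊕ 0x65 = 0x3E.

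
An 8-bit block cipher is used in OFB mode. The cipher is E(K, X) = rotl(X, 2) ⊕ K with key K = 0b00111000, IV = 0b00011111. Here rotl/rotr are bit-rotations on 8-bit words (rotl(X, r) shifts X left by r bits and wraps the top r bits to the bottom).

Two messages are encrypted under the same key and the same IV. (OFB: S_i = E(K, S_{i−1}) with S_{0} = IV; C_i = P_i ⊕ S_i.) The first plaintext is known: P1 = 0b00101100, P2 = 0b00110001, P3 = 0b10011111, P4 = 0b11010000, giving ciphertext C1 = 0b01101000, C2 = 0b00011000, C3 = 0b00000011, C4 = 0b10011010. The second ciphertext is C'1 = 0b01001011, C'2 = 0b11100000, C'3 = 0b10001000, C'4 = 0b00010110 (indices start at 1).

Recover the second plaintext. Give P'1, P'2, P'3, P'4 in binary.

P'1 = 0b00001111, P'2 = 0b11001001, P'3 = 0b00010100, P'4 = 0b01011100

In OFB with a reused IV, both messages share the same keystream S_i, so C_i ⊕ C'_i = P_i ⊕ P'_i and thus P'_i = P_i ⊕ C_i ⊕ C'_i.
P'1: 0b00101100 ⊕ 0b01101000 ⊕ 0b01001011 = 0b00001111.
P'2: 0b00110001 ⊕ 0b00011000 ⊕ 0b11100000 = 0b11001001.
P'3: 0b10011111 ⊕ 0b00000011 ⊕ 0b10001000 = 0b00010100.
P'4: 0b11010000 ⊕ 0b10011010 ⊕ 0b00010110 = 0b01011100.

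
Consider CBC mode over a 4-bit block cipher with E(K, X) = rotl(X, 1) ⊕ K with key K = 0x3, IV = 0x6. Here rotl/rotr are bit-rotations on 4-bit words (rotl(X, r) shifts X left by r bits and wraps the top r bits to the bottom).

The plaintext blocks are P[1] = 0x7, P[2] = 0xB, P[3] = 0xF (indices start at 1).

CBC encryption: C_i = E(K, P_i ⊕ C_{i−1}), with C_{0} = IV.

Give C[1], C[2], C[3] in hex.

C[1] = 0x1, C[2] = 0x6, C[3] = 0x0

C[1]: P[1] ⊕ 0x6 = 0x1; E(K, 0x1) = 0x1.
C[2]: P[2] ⊕ 0x1 = 0xA; E(K, 0xA) = 0x6.
C[3]: P[3] ⊕ 0x6 = 0x9; E(K, 0x9) = 0x0.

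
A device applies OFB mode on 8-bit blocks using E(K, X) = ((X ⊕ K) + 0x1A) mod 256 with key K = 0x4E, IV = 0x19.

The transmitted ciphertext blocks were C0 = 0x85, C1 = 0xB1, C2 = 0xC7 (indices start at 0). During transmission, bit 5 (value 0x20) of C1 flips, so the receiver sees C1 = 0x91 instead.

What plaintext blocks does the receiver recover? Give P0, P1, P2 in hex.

P0 = 0xF4, P1 = 0xC8, P2 = 0xF6

OFB decryption: S_i = E(K, S_{i−1}) with S_{−1} = IV; P_i = C_i ⊕ S_i.
Only C1 changed, to 0x91. In OFB, a change in C_i flips the same bit in P_i only; the keystream is unaffected. Decrypting the received ciphertext:
P0: S = E(K, 0x19) = 0x71; 0x85 ⊕ 0x71 = 0xF4.
P1: S = E(K, 0x71) = 0x59; 0x91 ⊕ 0x59 = 0xC8.
P2: S = E(K, 0x59) = 0x31; 0xC7 ⊕ 0x31 = 0xF6.
Blocks that differ from the original plaintext: P1.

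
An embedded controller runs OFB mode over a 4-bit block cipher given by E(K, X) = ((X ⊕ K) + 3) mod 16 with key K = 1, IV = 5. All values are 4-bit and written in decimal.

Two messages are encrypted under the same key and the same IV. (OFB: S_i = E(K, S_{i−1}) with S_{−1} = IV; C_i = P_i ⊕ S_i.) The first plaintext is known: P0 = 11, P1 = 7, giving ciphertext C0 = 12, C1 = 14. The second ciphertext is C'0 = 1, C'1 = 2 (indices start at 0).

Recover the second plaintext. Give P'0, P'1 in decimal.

P'0 = 6, P'1 = 11

In OFB with a reused IV, both messages share the same keystream S_i, so C_i ⊕ C'_i = P_i ⊕ P'_i and thus P'_i = P_i ⊕ C_i ⊕ C'_i.
P'0: 11 ⊕ 12 ⊕ 1 = 6.
P'1: 7 ⊕ 14 ⊕ 2 = 11.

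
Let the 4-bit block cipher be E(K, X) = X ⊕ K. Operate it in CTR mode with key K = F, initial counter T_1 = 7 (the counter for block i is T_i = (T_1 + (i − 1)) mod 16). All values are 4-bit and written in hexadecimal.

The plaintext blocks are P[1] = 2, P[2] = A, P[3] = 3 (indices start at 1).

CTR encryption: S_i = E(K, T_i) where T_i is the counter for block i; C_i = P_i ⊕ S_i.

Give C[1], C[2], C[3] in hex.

C[1] = A, C[2] = D, C[3] = 5

C[1]: T = 7, S = E(K, T) = 8; 2 ⊕ 8 = A.
C[2]: T = 8, S = E(K, T) = 7; A ⊕ 7 = D.
C[3]: T = 9, S = E(K, T) = 6; 3 ⊕ 6 = 5.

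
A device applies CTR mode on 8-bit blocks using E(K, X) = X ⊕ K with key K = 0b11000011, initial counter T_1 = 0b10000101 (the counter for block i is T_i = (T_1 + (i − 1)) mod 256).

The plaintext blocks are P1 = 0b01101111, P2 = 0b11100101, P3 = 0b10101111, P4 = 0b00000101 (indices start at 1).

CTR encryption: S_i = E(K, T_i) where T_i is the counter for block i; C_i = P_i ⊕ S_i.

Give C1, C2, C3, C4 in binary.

C1 = 0b00101001, C2 = 0b10100000, C3 = 0b11101011, C4 = 0b01001110

C1: T = 0b10000101, S = E(K, T) = 0b01000110; 0b01101111 ⊕ 0b01000110 = 0b00101001.
C2: T = 0b10000110, S = E(K, T) = 0b01000101; 0b11100101 ⊕ 0b01000101 = 0b10100000.
C3: T = 0b10000111, S = E(K, T) = 0b01000100; 0b10101111 ⊕ 0b01000100 = 0b11101011.
C4: T = 0b10001000, S = E(K, T) = 0b01001011; 0b00000101 ⊕ 0b01001011 = 0b01001110.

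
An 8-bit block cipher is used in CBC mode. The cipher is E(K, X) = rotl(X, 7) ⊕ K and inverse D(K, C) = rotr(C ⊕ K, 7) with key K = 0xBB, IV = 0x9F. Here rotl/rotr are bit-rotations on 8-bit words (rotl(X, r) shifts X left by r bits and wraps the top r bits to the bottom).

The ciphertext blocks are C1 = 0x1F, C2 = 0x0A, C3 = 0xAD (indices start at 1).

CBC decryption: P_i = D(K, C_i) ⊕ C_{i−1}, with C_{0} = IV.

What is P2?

P2: D(K, 0x0A) = 0x63; 0x63 ⊕ 0x1F = 0x7C.

P2 = 0x7C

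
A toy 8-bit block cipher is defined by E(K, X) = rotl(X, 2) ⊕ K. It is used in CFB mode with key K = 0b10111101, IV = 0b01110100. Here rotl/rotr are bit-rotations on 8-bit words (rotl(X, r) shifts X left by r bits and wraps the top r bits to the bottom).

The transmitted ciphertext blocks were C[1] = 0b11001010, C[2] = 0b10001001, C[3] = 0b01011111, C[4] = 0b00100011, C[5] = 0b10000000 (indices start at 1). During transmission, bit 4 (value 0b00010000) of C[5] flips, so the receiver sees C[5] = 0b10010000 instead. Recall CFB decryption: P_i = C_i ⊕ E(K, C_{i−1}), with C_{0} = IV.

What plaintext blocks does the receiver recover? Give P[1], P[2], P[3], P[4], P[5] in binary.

P[1] = 0b10100110, P[2] = 0b00011111, P[3] = 0b11000100, P[4] = 0b11100011, P[5] = 0b10100001

Only C[5] changed, to 0b10010000. In CFB, a change in C_i flips the same bit in P_i and garbles P_{i+1}. Decrypting the received ciphertext:
P[1]: E(K, 0b01110100) = 0b01101100; 0b11001010 ⊕ 0b01101100 = 0b10100110.
P[2]: E(K, 0b11001010) = 0b10010110; 0b10001001 ⊕ 0b10010110 = 0b00011111.
P[3]: E(K, 0b10001001) = 0b10011011; 0b01011111 ⊕ 0b10011011 = 0b11000100.
P[4]: E(K, 0b01011111) = 0b11000000; 0b00100011 ⊕ 0b11000000 = 0b11100011.
P[5]: E(K, 0b00100011) = 0b00110001; 0b10010000 ⊕ 0b00110001 = 0b10100001.
Blocks that differ from the original plaintext: P[5].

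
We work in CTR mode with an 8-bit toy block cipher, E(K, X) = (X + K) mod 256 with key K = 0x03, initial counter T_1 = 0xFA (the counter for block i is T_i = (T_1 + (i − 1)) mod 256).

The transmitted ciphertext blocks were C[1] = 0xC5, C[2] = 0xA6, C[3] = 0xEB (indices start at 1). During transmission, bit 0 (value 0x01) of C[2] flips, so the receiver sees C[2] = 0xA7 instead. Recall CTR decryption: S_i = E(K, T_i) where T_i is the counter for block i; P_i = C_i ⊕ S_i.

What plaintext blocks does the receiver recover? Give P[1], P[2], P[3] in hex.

P[1] = 0x38, P[2] = 0x59, P[3] = 0x14

Only C[2] changed, to 0xA7. In CTR, a change in C_i flips the same bit in P_i only; the keystream is unaffected. Decrypting the received ciphertext:
P[1]: T = 0xFA, S = E(K, T) = 0xFD; 0xC5 ⊕ 0xFD = 0x38.
P[2]: T = 0xFB, S = E(K, T) = 0xFE; 0xA7 ⊕ 0xFE = 0x59.
P[3]: T = 0xFC, S = E(K, T) = 0xFF; 0xEB ⊕ 0xFF = 0x14.
Blocks that differ from the original plaintext: P[2].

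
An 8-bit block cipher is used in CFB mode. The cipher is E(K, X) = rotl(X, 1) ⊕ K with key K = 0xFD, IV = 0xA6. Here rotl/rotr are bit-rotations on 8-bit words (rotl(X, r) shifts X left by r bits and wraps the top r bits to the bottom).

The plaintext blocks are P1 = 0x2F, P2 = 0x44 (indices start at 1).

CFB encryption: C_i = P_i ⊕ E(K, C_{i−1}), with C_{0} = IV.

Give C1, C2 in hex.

C1: E(K, 0xA6) = 0xB0; 0x2F ⊕ 0xB0 = 0x9F.
C2: E(K, 0x9F) = 0xC2; 0x44 ⊕ 0xC2 = 0x86.

C1 = 0x9F, C2 = 0x86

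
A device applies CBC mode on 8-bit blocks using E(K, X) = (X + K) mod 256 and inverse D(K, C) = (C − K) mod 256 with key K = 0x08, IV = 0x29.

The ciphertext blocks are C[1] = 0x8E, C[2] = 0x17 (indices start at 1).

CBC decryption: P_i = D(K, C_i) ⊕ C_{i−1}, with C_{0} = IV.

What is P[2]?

P[2]: D(K, 0x17) = 0x0F; 0x0F ⊕ 0x8E = 0x81.

P[2] = 0x81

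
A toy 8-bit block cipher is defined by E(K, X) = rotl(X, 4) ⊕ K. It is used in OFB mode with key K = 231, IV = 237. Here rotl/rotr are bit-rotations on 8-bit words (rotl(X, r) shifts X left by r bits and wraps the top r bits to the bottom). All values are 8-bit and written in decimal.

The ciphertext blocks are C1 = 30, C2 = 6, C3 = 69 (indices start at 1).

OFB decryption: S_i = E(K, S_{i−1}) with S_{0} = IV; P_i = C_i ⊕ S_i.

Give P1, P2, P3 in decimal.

P1: S = E(K, 237) = 57; 30 ⊕ 57 = 39.
P2: S = E(K, 57) = 116; 6 ⊕ 116 = 114.
P3: S = E(K, 116) = 160; 69 ⊕ 160 = 229.

P1 = 39, P2 = 114, P3 = 229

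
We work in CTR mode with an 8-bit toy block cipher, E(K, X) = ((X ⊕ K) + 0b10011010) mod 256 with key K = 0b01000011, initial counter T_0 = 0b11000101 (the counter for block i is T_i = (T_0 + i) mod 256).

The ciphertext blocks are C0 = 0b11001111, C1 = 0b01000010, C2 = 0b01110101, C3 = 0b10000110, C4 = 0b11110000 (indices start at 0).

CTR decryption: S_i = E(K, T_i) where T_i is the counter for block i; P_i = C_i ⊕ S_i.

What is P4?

P4 = 0b11010100

P4: T = 0b11001001, S = E(K, T) = 0b00100100; 0b11110000 ⊕ 0b00100100 = 0b11010100.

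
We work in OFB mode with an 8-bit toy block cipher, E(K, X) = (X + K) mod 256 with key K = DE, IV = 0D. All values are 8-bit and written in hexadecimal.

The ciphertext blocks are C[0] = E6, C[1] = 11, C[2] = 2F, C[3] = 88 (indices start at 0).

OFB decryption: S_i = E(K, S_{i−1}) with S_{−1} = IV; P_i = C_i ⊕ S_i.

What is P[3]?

P[3] = 0D

P[0]: S = E(K, 0D) = EB; E6 ⊕ EB = 0D.
P[1]: S = E(K, EB) = C9; 11 ⊕ C9 = D8.
P[2]: S = E(K, C9) = A7; 2F ⊕ A7 = 88.
P[3]: S = E(K, A7) = 85; 88 ⊕ 85 = 0D.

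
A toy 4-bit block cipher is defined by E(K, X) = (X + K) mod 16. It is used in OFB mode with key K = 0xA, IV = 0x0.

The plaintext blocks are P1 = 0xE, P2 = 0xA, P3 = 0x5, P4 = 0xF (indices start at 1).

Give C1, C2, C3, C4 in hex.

C1 = 0x4, C2 = 0xE, C3 = 0xB, C4 = 0x7

OFB encryption: S_i = E(K, S_{i−1}) with S_{0} = IV; C_i = P_i ⊕ S_i.
C1: S = E(K, 0x0) = 0xA; 0xE ⊕ 0xA = 0x4.
C2: S = E(K, 0xA) = 0x4; 0xA ⊕ 0x4 = 0xE.
C3: S = E(K, 0x4) = 0xE; 0x5 ⊕ 0xE = 0xB.
C4: S = E(K, 0xE) = 0x8; 0xF ⊕ 0x8 = 0x7.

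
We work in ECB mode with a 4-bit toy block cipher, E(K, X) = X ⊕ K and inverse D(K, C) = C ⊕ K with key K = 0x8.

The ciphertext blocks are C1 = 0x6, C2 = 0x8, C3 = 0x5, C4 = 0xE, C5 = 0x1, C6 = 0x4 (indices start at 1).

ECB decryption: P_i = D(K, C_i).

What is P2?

P2 = 0x0

P2: D(K, 0x8) = 0x0.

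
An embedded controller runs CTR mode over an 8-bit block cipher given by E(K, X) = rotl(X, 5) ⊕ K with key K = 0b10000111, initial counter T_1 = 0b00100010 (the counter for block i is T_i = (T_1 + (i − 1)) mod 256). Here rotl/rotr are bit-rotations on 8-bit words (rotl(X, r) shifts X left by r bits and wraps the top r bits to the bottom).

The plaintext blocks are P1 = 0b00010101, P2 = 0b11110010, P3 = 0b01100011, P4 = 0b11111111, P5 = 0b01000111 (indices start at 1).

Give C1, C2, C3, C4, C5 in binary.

CTR encryption: S_i = E(K, T_i) where T_i is the counter for block i; C_i = P_i ⊕ S_i.
C1: T = 0b00100010, S = E(K, T) = 0b11000011; 0b00010101 ⊕ 0b11000011 = 0b11010110.
C2: T = 0b00100011, S = E(K, T) = 0b11100011; 0b11110010 ⊕ 0b11100011 = 0b00010001.
C3: T = 0b00100100, S = E(K, T) = 0b00000011; 0b01100011 ⊕ 0b00000011 = 0b01100000.
C4: T = 0b00100101, S = E(K, T) = 0b00100011; 0b11111111 ⊕ 0b00100011 = 0b11011100.
C5: T = 0b00100110, S = E(K, T) = 0b01000011; 0b01000111 ⊕ 0b01000011 = 0b00000100.

C1 = 0b11010110, C2 = 0b00010001, C3 = 0b01100000, C4 = 0b11011100, C5 = 0b00000100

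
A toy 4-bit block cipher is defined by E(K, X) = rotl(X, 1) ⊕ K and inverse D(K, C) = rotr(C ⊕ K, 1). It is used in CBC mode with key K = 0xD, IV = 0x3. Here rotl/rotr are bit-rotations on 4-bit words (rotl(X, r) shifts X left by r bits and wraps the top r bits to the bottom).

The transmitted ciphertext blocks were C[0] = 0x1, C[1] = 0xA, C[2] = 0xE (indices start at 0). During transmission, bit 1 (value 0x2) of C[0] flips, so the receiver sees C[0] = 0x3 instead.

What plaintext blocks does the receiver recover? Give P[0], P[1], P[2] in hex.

CBC decryption: P_i = D(K, C_i) ⊕ C_{i−1}, with C_{−1} = IV.
Only C[0] changed, to 0x3. In CBC, a change in C_i garbles P_i and flips the same bit in P_{i+1}. Decrypting the received ciphertext:
P[0]: D(K, 0x3) = 0x7; 0x7 ⊕ 0x3 = 0x4.
P[1]: D(K, 0xA) = 0xB; 0xB ⊕ 0x3 = 0x8.
P[2]: D(K, 0xE) = 0x9; 0x9 ⊕ 0xA = 0x3.
Blocks that differ from the original plaintext: P[0], P[1].

P[0] = 0x4, P[1] = 0x8, P[2] = 0x3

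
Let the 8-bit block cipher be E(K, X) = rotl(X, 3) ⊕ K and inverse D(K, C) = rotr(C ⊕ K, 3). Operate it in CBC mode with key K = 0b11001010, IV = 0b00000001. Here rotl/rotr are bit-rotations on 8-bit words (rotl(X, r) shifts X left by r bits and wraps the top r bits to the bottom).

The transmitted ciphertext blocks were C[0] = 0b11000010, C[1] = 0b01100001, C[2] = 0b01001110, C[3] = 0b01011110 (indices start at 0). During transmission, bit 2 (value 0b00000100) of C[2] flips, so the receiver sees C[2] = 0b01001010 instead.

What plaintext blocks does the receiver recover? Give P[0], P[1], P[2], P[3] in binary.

P[0] = 0b00000000, P[1] = 0b10110111, P[2] = 0b01110001, P[3] = 0b11011000

CBC decryption: P_i = D(K, C_i) ⊕ C_{i−1}, with C_{−1} = IV.
Only C[2] changed, to 0b01001010. In CBC, a change in C_i garbles P_i and flips the same bit in P_{i+1}. Decrypting the received ciphertext:
P[0]: D(K, 0b11000010) = 0b00000001; 0b00000001 ⊕ 0b00000001 = 0b00000000.
P[1]: D(K, 0b01100001) = 0b01110101; 0b01110101 ⊕ 0b11000010 = 0b10110111.
P[2]: D(K, 0b01001010) = 0b00010000; 0b00010000 ⊕ 0b01100001 = 0b01110001.
P[3]: D(K, 0b01011110) = 0b10010010; 0b10010010 ⊕ 0b01001010 = 0b11011000.
Blocks that differ from the original plaintext: P[2], P[3].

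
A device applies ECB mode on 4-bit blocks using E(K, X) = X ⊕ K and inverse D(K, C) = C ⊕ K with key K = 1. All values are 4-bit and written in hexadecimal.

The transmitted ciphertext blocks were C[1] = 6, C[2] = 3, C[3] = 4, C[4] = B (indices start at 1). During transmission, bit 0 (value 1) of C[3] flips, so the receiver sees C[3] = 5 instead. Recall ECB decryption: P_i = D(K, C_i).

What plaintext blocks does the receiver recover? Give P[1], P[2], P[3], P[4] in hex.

Only C[3] changed, to 5. In ECB, a change in C_i affects only P_i. Decrypting the received ciphertext:
P[1]: D(K, 6) = 7.
P[2]: D(K, 3) = 2.
P[3]: D(K, 5) = 4.
P[4]: D(K, B) = A.
Blocks that differ from the original plaintext: P[3].

P[1] = 7, P[2] = 2, P[3] = 4, P[4] = A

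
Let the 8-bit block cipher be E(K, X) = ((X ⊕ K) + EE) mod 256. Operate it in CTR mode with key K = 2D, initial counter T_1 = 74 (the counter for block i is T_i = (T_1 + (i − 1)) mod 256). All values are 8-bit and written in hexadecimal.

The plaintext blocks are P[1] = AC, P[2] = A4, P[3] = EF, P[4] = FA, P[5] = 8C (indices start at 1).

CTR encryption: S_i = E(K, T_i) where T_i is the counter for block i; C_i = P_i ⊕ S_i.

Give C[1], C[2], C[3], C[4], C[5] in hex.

C[1] = EB, C[2] = E2, C[3] = A6, C[4] = B2, C[5] = CF

C[1]: T = 74, S = E(K, T) = 47; AC ⊕ 47 = EB.
C[2]: T = 75, S = E(K, T) = 46; A4 ⊕ 46 = E2.
C[3]: T = 76, S = E(K, T) = 49; EF ⊕ 49 = A6.
C[4]: T = 77, S = E(K, T) = 48; FA ⊕ 48 = B2.
C[5]: T = 78, S = E(K, T) = 43; 8C ⊕ 43 = CF.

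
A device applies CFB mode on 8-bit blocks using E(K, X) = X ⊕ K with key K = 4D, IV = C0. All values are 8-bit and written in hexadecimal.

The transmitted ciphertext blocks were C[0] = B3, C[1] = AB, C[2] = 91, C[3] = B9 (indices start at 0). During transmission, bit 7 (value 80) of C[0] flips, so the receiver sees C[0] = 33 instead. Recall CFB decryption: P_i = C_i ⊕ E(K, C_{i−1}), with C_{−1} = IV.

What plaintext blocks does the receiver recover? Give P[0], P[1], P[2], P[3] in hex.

P[0] = BE, P[1] = D5, P[2] = 77, P[3] = 65

Only C[0] changed, to 33. In CFB, a change in C_i flips the same bit in P_i and garbles P_{i+1}. Decrypting the received ciphertext:
P[0]: E(K, C0) = 8D; 33 ⊕ 8D = BE.
P[1]: E(K, 33) = 7E; AB ⊕ 7E = D5.
P[2]: E(K, AB) = E6; 91 ⊕ E6 = 77.
P[3]: E(K, 91) = DC; B9 ⊕ DC = 65.
Blocks that differ from the original plaintext: P[0], P[1].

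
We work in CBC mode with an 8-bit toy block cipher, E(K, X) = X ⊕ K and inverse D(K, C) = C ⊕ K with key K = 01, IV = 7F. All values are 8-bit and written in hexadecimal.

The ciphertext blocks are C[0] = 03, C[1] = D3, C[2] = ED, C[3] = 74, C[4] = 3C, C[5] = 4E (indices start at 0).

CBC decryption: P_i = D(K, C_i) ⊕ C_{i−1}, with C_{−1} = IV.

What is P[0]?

P[0] = 7D

P[0]: D(K, 03) = 02; 02 ⊕ 7F = 7D.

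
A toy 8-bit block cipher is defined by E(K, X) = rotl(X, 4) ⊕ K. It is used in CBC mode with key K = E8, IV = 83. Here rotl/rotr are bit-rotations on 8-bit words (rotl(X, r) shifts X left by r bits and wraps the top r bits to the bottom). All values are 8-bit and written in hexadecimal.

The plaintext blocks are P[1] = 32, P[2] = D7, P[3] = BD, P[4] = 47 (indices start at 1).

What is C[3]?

C[3] = 99

CBC encryption: C_i = E(K, P_i ⊕ C_{i−1}), with C_{0} = IV.
C[1]: P[1] ⊕ 83 = B1; E(K, B1) = F3.
C[2]: P[2] ⊕ F3 = 24; E(K, 24) = AA.
C[3]: P[3] ⊕ AA = 17; E(K, 17) = 99.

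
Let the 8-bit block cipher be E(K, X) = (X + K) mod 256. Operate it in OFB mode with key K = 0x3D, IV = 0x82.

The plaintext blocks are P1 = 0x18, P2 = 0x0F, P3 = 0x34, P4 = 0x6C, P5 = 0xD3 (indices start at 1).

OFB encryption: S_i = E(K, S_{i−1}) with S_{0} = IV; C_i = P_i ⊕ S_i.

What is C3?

C3 = 0x0D

C1: S = E(K, 0x82) = 0xBF; 0x18 ⊕ 0xBF = 0xA7.
C2: S = E(K, 0xBF) = 0xFC; 0x0F ⊕ 0xFC = 0xF3.
C3: S = E(K, 0xFC) = 0x39; 0x34 ⊕ 0x39 = 0x0D.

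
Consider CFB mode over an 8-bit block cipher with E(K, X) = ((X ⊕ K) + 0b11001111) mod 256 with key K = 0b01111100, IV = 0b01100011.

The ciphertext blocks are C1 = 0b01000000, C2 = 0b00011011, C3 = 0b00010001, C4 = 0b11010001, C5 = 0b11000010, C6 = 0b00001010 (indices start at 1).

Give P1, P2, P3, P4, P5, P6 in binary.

P1 = 0b10101110, P2 = 0b00010000, P3 = 0b00100111, P4 = 0b11101101, P5 = 0b10111110, P6 = 0b10000111

CFB decryption: P_i = C_i ⊕ E(K, C_{i−1}), with C_{0} = IV.
P1: E(K, 0b01100011) = 0b11101110; 0b01000000 ⊕ 0b11101110 = 0b10101110.
P2: E(K, 0b01000000) = 0b00001011; 0b00011011 ⊕ 0b00001011 = 0b00010000.
P3: E(K, 0b00011011) = 0b00110110; 0b00010001 ⊕ 0b00110110 = 0b00100111.
P4: E(K, 0b00010001) = 0b00111100; 0b11010001 ⊕ 0b00111100 = 0b11101101.
P5: E(K, 0b11010001) = 0b01111100; 0b11000010 ⊕ 0b01111100 = 0b10111110.
P6: E(K, 0b11000010) = 0b10001101; 0b00001010 ⊕ 0b10001101 = 0b10000111.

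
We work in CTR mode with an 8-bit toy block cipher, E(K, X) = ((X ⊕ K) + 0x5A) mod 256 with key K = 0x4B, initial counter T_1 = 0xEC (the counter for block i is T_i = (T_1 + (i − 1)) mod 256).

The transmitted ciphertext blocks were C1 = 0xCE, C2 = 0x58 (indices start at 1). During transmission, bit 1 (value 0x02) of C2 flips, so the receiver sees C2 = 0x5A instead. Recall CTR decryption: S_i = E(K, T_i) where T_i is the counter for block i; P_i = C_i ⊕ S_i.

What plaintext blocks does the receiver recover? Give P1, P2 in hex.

P1 = 0xCF, P2 = 0x5A

Only C2 changed, to 0x5A. In CTR, a change in C_i flips the same bit in P_i only; the keystream is unaffected. Decrypting the received ciphertext:
P1: T = 0xEC, S = E(K, T) = 0x01; 0xCE ⊕ 0x01 = 0xCF.
P2: T = 0xED, S = E(K, T) = 0x00; 0x5A ⊕ 0x00 = 0x5A.
Blocks that differ from the original plaintext: P2.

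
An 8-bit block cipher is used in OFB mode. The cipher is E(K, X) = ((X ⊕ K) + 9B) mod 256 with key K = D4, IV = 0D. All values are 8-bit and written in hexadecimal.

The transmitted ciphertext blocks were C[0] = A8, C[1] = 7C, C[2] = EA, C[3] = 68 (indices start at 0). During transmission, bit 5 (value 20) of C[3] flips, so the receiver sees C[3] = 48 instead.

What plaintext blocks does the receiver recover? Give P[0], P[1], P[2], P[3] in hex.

P[0] = DC, P[1] = 47, P[2] = 60, P[3] = B1

OFB decryption: S_i = E(K, S_{i−1}) with S_{−1} = IV; P_i = C_i ⊕ S_i.
Only C[3] changed, to 48. In OFB, a change in C_i flips the same bit in P_i only; the keystream is unaffected. Decrypting the received ciphertext:
P[0]: S = E(K, 0D) = 74; A8 ⊕ 74 = DC.
P[1]: S = E(K, 74) = 3B; 7C ⊕ 3B = 47.
P[2]: S = E(K, 3B) = 8A; EA ⊕ 8A = 60.
P[3]: S = E(K, 8A) = F9; 48 ⊕ F9 = B1.
Blocks that differ from the original plaintext: P[3].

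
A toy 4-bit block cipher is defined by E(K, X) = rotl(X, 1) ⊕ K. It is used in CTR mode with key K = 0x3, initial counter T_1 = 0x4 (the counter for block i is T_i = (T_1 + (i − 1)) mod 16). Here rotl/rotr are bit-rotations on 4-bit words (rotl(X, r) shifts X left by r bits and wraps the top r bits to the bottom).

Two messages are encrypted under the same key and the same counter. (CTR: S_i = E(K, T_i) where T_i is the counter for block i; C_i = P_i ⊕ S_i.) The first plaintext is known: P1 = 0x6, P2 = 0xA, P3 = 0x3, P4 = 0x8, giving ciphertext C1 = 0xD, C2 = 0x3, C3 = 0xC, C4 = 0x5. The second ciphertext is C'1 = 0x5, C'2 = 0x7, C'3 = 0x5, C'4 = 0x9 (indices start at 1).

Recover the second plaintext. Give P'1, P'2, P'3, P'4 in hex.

P'1 = 0xE, P'2 = 0xE, P'3 = 0xA, P'4 = 0x4

In CTR with a reused counter, both messages share the same keystream S_i, so C_i ⊕ C'_i = P_i ⊕ P'_i and thus P'_i = P_i ⊕ C_i ⊕ C'_i.
P'1: 0x6 ⊕ 0xD ⊕ 0x5 = 0xE.
P'2: 0xA ⊕ 0x3 ⊕ 0x7 = 0xE.
P'3: 0x3 ⊕ 0xC ⊕ 0x5 = 0xA.
P'4: 0x8 ⊕ 0x5 ⊕ 0x9 = 0x4.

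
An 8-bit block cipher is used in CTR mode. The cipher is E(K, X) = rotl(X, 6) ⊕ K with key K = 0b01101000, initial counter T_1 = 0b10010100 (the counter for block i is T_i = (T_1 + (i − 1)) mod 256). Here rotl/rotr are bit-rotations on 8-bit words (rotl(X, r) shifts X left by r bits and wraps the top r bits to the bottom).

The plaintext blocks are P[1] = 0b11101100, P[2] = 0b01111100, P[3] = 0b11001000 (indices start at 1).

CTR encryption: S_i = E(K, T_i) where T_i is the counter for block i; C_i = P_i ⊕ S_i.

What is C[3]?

C[3] = 0b00000101

C[1]: T = 0b10010100, S = E(K, T) = 0b01001101; 0b11101100 ⊕ 0b01001101 = 0b10100001.
C[2]: T = 0b10010101, S = E(K, T) = 0b00001101; 0b01111100 ⊕ 0b00001101 = 0b01110001.
C[3]: T = 0b10010110, S = E(K, T) = 0b11001101; 0b11001000 ⊕ 0b11001101 = 0b00000101.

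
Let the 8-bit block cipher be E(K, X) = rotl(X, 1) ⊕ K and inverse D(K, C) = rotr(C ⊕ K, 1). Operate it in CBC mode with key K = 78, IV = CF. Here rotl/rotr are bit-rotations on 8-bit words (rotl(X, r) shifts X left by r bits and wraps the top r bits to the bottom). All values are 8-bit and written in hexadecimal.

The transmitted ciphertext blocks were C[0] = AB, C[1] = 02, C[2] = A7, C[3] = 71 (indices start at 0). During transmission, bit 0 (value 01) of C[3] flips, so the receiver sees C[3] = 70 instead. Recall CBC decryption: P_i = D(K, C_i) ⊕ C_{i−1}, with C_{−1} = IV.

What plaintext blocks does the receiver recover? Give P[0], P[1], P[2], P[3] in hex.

P[0] = 26, P[1] = 96, P[2] = ED, P[3] = A3

Only C[3] changed, to 70. In CBC, a change in C_i garbles P_i and flips the same bit in P_{i+1}. Decrypting the received ciphertext:
P[0]: D(K, AB) = E9; E9 ⊕ CF = 26.
P[1]: D(K, 02) = 3D; 3D ⊕ AB = 96.
P[2]: D(K, A7) = EF; EF ⊕ 02 = ED.
P[3]: D(K, 70) = 04; 04 ⊕ A7 = A3.
Blocks that differ from the original plaintext: P[3].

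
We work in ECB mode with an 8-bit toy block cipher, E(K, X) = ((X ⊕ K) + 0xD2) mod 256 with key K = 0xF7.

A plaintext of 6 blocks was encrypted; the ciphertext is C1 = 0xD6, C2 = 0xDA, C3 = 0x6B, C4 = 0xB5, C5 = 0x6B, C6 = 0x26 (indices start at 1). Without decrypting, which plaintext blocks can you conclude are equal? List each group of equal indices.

P3 = P5

ECB encrypts each block independently with the same key, so equal ciphertext blocks imply equal plaintext blocks.
C3 = C5 = 0x6B, so P3 = P5.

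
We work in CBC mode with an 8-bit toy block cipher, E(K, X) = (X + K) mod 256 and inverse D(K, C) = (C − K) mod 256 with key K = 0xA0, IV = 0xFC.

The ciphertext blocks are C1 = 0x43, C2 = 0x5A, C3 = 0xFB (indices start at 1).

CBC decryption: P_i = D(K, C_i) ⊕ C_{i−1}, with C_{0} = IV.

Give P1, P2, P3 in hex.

P1 = 0x5F, P2 = 0xF9, P3 = 0x01

P1: D(K, 0x43) = 0xA3; 0xA3 ⊕ 0xFC = 0x5F.
P2: D(K, 0x5A) = 0xBA; 0xBA ⊕ 0x43 = 0xF9.
P3: D(K, 0xFB) = 0x5B; 0x5B ⊕ 0x5A = 0x01.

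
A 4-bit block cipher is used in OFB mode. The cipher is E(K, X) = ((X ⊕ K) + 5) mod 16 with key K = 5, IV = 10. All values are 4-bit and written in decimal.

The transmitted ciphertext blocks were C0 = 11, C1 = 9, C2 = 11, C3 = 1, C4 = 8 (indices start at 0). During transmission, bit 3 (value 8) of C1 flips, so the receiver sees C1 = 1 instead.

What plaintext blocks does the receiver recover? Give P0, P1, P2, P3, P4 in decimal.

P0 = 15, P1 = 7, P2 = 3, P3 = 3, P4 = 4

OFB decryption: S_i = E(K, S_{i−1}) with S_{−1} = IV; P_i = C_i ⊕ S_i.
Only C1 changed, to 1. In OFB, a change in C_i flips the same bit in P_i only; the keystream is unaffected. Decrypting the received ciphertext:
P0: S = E(K, 10) = 4; 11 ⊕ 4 = 15.
P1: S = E(K, 4) = 6; 1 ⊕ 6 = 7.
P2: S = E(K, 6) = 8; 11 ⊕ 8 = 3.
P3: S = E(K, 8) = 2; 1 ⊕ 2 = 3.
P4: S = E(K, 2) = 12; 8 ⊕ 12 = 4.
Blocks that differ from the original plaintext: P1.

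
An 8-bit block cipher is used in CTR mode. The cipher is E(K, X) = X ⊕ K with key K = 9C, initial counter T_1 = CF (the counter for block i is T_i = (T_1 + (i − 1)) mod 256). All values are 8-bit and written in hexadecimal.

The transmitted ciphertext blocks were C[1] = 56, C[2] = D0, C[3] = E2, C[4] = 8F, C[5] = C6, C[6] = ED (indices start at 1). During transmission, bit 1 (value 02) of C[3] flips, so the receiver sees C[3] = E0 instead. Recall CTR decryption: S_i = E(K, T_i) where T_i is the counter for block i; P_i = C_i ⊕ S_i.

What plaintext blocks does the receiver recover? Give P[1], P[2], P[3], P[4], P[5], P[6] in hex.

P[1] = 05, P[2] = 9C, P[3] = AD, P[4] = C1, P[5] = 89, P[6] = A5

Only C[3] changed, to E0. In CTR, a change in C_i flips the same bit in P_i only; the keystream is unaffected. Decrypting the received ciphertext:
P[1]: T = CF, S = E(K, T) = 53; 56 ⊕ 53 = 05.
P[2]: T = D0, S = E(K, T) = 4C; D0 ⊕ 4C = 9C.
P[3]: T = D1, S = E(K, T) = 4D; E0 ⊕ 4D = AD.
P[4]: T = D2, S = E(K, T) = 4E; 8F ⊕ 4E = C1.
P[5]: T = D3, S = E(K, T) = 4F; C6 ⊕ 4F = 89.
P[6]: T = D4, S = E(K, T) = 48; ED ⊕ 48 = A5.
Blocks that differ from the original plaintext: P[3].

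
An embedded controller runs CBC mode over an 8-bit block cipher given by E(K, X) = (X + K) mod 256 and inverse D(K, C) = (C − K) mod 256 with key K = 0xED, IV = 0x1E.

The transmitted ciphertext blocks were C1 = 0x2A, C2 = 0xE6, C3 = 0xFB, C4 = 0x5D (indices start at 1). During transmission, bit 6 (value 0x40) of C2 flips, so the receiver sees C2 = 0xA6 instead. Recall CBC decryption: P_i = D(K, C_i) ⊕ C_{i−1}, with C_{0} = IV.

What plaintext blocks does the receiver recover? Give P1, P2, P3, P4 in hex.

Only C2 changed, to 0xA6. In CBC, a change in C_i garbles P_i and flips the same bit in P_{i+1}. Decrypting the received ciphertext:
P1: D(K, 0x2A) = 0x3D; 0x3D ⊕ 0x1E = 0x23.
P2: D(K, 0xA6) = 0xB9; 0xB9 ⊕ 0x2A = 0x93.
P3: D(K, 0xFB) = 0x0E; 0x0E ⊕ 0xA6 = 0xA8.
P4: D(K, 0x5D) = 0x70; 0x70 ⊕ 0xFB = 0x8B.
Blocks that differ from the original plaintext: P2, P3.

P1 = 0x23, P2 = 0x93, P3 = 0xA8, P4 = 0x8B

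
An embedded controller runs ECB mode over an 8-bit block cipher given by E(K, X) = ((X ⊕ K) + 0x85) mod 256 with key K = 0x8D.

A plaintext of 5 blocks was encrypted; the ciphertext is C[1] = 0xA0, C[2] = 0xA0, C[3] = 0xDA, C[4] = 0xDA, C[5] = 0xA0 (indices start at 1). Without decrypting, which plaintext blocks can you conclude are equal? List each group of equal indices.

ECB encrypts each block independently with the same key, so equal ciphertext blocks imply equal plaintext blocks.
C[1] = C[2] = C[5] = 0xA0, so P[1] = P[2] = P[5].
C[3] = C[4] = 0xDA, so P[3] = P[4].

P[1] = P[2] = P[5]; P[3] = P[4]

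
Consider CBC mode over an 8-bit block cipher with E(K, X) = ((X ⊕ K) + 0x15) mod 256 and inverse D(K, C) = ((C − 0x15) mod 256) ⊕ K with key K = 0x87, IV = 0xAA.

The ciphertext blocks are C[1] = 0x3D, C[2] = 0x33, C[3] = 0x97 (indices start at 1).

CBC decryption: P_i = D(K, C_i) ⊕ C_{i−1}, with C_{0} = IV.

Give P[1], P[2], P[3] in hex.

P[1]: D(K, 0x3D) = 0xAF; 0xAF ⊕ 0xAA = 0x05.
P[2]: D(K, 0x33) = 0x99; 0x99 ⊕ 0x3D = 0xA4.
P[3]: D(K, 0x97) = 0x05; 0x05 ⊕ 0x33 = 0x36.

P[1] = 0x05, P[2] = 0xA4, P[3] = 0x36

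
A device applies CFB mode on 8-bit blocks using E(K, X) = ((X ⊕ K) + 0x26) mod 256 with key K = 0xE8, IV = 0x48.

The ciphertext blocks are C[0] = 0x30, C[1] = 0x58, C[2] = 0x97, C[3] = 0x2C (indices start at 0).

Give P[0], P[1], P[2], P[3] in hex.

P[0] = 0xF6, P[1] = 0xA6, P[2] = 0x41, P[3] = 0x89

CFB decryption: P_i = C_i ⊕ E(K, C_{i−1}), with C_{−1} = IV.
P[0]: E(K, 0x48) = 0xC6; 0x30 ⊕ 0xC6 = 0xF6.
P[1]: E(K, 0x30) = 0xFE; 0x58 ⊕ 0xFE = 0xA6.
P[2]: E(K, 0x58) = 0xD6; 0x97 ⊕ 0xD6 = 0x41.
P[3]: E(K, 0x97) = 0xA5; 0x2C ⊕ 0xA5 = 0x89.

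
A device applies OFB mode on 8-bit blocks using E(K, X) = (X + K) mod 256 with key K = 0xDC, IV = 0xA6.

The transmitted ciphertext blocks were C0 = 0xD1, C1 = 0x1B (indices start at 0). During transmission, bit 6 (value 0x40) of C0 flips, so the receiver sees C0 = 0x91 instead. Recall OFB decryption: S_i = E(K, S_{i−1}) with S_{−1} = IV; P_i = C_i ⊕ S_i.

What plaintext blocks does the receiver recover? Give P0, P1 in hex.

Only C0 changed, to 0x91. In OFB, a change in C_i flips the same bit in P_i only; the keystream is unaffected. Decrypting the received ciphertext:
P0: S = E(K, 0xA6) = 0x82; 0x91 ⊕ 0x82 = 0x13.
P1: S = E(K, 0x82) = 0x5E; 0x1B ⊕ 0x5E = 0x45.
Blocks that differ from the original plaintext: P0.

P0 = 0x13, P1 = 0x45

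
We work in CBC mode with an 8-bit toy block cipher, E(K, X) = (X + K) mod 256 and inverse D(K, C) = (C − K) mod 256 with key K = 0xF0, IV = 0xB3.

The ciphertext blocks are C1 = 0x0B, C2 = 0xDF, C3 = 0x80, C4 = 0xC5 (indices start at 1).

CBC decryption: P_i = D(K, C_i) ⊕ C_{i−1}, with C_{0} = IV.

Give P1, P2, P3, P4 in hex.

P1 = 0xA8, P2 = 0xE4, P3 = 0x4F, P4 = 0x55

P1: D(K, 0x0B) = 0x1B; 0x1B ⊕ 0xB3 = 0xA8.
P2: D(K, 0xDF) = 0xEF; 0xEF ⊕ 0x0B = 0xE4.
P3: D(K, 0x80) = 0x90; 0x90 ⊕ 0xDF = 0x4F.
P4: D(K, 0xC5) = 0xD5; 0xD5 ⊕ 0x80 = 0x55.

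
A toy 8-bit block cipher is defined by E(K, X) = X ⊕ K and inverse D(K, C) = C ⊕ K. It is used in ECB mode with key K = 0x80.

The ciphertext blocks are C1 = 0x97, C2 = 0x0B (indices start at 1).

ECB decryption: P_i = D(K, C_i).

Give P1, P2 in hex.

P1 = 0x17, P2 = 0x8B

P1: D(K, 0x97) = 0x17.
P2: D(K, 0x0B) = 0x8B.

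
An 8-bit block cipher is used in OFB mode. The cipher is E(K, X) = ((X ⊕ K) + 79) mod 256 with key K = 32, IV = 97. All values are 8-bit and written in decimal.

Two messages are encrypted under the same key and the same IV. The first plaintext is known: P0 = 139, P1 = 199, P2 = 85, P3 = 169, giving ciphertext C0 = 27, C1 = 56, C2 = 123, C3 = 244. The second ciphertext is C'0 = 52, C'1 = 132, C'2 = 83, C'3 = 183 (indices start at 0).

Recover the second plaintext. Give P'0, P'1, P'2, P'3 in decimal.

In OFB with a reused IV, both messages share the same keystream S_i, so C_i ⊕ C'_i = P_i ⊕ P'_i and thus P'_i = P_i ⊕ C_i ⊕ C'_i.
P'0: 139 ⊕ 27 ⊕ 52 = 164.
P'1: 199 ⊕ 56 ⊕ 132 = 123.
P'2: 85 ⊕ 123 ⊕ 83 = 125.
P'3: 169 ⊕ 244 ⊕ 183 = 234.

P'0 = 164, P'1 = 123, P'2 = 125, P'3 = 234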